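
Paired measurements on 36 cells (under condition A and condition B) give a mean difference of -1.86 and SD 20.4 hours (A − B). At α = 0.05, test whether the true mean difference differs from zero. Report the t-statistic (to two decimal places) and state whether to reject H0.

H0: μ_d = 0; H1: μ_d ≠ 0 (paired t-test on the differences, two-sided).
t = d̄/(s_d/√n) = -1.86/(20.4/√36) = -0.55
df = n − 1 = 35
Two-sided p-value ≈ 0.5878
Since p ≈ 0.5878 > α = 0.05, fail to reject H0; the data do not provide sufficient evidence against H0.

t = -0.55; fail to reject H0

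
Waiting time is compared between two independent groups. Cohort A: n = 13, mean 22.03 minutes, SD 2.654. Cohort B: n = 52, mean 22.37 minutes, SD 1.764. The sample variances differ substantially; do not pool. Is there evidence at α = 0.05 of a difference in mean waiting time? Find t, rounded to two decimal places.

Let group 1 = cohort A, group 2 = cohort B. H0: μ_1 = μ_2; H1: μ_1 ≠ μ_2 (Welch's two-sample t-test, two-sided).
t = (x̄_1 − x̄_2)/√(s_1²/n_1 + s_2²/n_2) = (22.03 − 22.37)/√(2.654²/13 + 1.764²/52) = -0.44
Welch–Satterthwaite df ≈ 14.75
Two-sided p-value ≈ 0.667
Since p ≈ 0.667 > α = 0.05, fail to reject H0; the data do not provide sufficient evidence against H0.

-0.44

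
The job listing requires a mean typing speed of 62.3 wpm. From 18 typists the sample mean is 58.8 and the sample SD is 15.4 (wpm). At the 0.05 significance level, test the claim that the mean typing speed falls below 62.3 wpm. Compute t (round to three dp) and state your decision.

t = -0.964; fail to reject H0

H0: μ = 62.3; H1: μ < 62.3 (one-sample t-test, left-tailed).
t = (x̄ − μ₀)/(s/√n) = (58.8 − 62.3)/(15.4/√18) = -0.964
df = n − 1 = 17
p-value = P(T ≤ -0.964) ≈ 0.174
Since p ≈ 0.174 > α = 0.05, fail to reject H0; the evidence is not statistically significant.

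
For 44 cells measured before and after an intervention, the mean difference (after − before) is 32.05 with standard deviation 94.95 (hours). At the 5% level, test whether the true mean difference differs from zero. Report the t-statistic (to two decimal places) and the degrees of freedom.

H0: μ_d = 0; H1: μ_d ≠ 0 (paired t-test on the differences, two-sided).
t = d̄/(s_d/√n) = 32.05/(94.95/√44) = 2.24
df = n − 1 = 43
Two-sided p-value ≈ 0.0304
Since p ≈ 0.0304 < α = 0.05, reject H0; the evidence is statistically significant.

t = 2.24, df = 43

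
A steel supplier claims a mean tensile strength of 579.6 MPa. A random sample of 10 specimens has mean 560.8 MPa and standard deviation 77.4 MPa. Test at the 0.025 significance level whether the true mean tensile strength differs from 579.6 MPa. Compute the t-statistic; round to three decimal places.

H0: μ = 579.6; H1: μ ≠ 579.6 (one-sample t-test, two-sided).
t = (x̄ − μ₀)/(s/√n) = (560.8 − 579.6)/(77.4/√10) = -0.768
df = n − 1 = 9
Two-sided p-value ≈ 0.4621
Since p ≈ 0.4621 > α = 0.025, fail to reject H0; the evidence is not statistically significant.

-0.768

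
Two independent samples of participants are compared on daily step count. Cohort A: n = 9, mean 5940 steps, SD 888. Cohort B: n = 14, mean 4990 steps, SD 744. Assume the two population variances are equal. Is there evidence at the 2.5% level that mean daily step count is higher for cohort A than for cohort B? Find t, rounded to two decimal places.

Let group 1 = cohort A, group 2 = cohort B. H0: μ_1 = μ_2; H1: μ_1 > μ_2 (two-sample pooled-variance t-test, right-tailed).
s_p² = [(9−1)·888² + (14−1)·744²]/(9+14−2) = 643063
t = (5940 − 4990)/√[643063·(1/9 + 1/14)] = 2.77
df = n₁ + n₂ − 2 = 21
p-value = P(T ≥ 2.77) ≈ 0.006
Since p ≈ 0.006 < α = 0.025, reject H0; the evidence is statistically significant.

2.77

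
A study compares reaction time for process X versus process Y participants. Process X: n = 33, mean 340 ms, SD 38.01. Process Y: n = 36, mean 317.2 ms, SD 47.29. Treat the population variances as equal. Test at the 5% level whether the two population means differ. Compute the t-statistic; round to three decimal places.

Let group 1 = process X, group 2 = process Y. H0: μ_1 = μ_2; H1: μ_1 ≠ μ_2 (two-sample pooled-variance t-test, two-sided).
s_p² = [(33−1)·38.01² + (36−1)·47.29²]/(33+36−2) = 1858.27
t = (340 − 317.2)/√[1858.27·(1/33 + 1/36)] = 2.195
df = n₁ + n₂ − 2 = 67
Two-sided p-value ≈ 0.0317
Since p ≈ 0.0317 < α = 0.05, reject H0; the data support H1.

2.195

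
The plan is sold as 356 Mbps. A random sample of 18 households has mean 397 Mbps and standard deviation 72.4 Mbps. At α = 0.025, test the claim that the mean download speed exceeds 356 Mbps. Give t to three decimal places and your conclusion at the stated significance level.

H0: μ = 356; H1: μ > 356 (one-sample t-test, right-tailed).
t = (x̄ − μ₀)/(s/√n) = (397 − 356)/(72.4/√18) = 2.403
df = n − 1 = 17
p-value = P(T ≥ 2.403) ≈ 0.014
Since p ≈ 0.014 < α = 0.025, reject H0; the evidence is statistically significant.

t = 2.403; reject H0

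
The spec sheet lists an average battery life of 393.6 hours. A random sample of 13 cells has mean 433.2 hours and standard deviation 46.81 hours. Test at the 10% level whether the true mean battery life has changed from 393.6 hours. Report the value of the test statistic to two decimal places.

3.05

H0: μ = 393.6; H1: μ ≠ 393.6 (one-sample t-test, two-sided).
t = (x̄ − μ₀)/(s/√n) = (433.2 − 393.6)/(46.81/√13) = 3.05
df = n − 1 = 12
Two-sided p-value ≈ 0.0101
Since p ≈ 0.0101 < α = 0.1, reject H0; the data support H1.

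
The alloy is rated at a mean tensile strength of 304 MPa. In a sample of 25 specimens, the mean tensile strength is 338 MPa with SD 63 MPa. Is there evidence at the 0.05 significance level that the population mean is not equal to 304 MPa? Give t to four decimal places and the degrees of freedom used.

H0: μ = 304; H1: μ ≠ 304 (one-sample t-test, two-sided).
t = (x̄ − μ₀)/(s/√n) = (338 − 304)/(63/√25) = 2.6984
df = n − 1 = 24
Two-sided p-value ≈ 0.0126
Since p ≈ 0.0126 < α = 0.05, reject H0; the data support H1.

t = 2.6984, df = 24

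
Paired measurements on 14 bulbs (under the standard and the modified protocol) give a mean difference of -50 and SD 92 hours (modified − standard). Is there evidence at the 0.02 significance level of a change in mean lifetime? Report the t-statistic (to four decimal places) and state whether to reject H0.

t = -2.0335; fail to reject H0

H0: μ_d = 0; H1: μ_d ≠ 0 (paired t-test on the differences, two-sided).
t = d̄/(s_d/√n) = -50/(92/√14) = -2.0335
df = n − 1 = 13
Two-sided p-value ≈ 0.0629
Since p ≈ 0.0629 > α = 0.02, fail to reject H0; the data do not provide sufficient evidence against H0.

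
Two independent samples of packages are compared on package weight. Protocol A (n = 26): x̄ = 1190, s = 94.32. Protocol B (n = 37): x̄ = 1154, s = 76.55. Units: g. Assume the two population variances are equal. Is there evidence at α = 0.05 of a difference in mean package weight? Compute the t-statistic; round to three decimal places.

1.669

Let group 1 = protocol A, group 2 = protocol B. H0: μ_1 = μ_2; H1: μ_1 ≠ μ_2 (two-sample pooled-variance t-test, two-sided).
s_p² = [(26−1)·94.32² + (37−1)·76.55²]/(26+37−2) = 7104.31
t = (1190 − 1154)/√[7104.31·(1/26 + 1/37)] = 1.669
df = n₁ + n₂ − 2 = 61
Two-sided p-value ≈ 0.100
Since p ≈ 0.100 > α = 0.05, fail to reject H0; the evidence is not statistically significant.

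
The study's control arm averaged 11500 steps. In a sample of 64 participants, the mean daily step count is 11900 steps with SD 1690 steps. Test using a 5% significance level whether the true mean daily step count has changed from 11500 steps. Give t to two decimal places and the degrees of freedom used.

t = 1.89, df = 63

H0: μ = 11500; H1: μ ≠ 11500 (one-sample t-test, two-sided).
t = (x̄ − μ₀)/(s/√n) = (11900 − 11500)/(1690/√64) = 1.89
df = n − 1 = 63
Two-sided p-value ≈ 0.063
Since p ≈ 0.063 > α = 0.05, fail to reject H0; the evidence is not statistically significant.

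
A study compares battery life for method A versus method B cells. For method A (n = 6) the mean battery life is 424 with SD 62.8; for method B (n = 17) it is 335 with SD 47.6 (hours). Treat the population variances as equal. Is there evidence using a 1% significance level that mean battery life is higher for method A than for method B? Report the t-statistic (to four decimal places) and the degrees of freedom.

Let group 1 = method A, group 2 = method B. H0: μ_1 = μ_2; H1: μ_1 > μ_2 (two-sample pooled-variance t-test, right-tailed).
s_p² = [(6−1)·62.8² + (17−1)·47.6²]/(6+17−2) = 2665.3
t = (424 − 335)/√[2665.3·(1/6 + 1/17)] = 3.6304
df = n₁ + n₂ − 2 = 21
p-value = P(T ≥ 3.6304) ≈ 0.0008
Since p ≈ 0.0008 < α = 0.01, reject H0; the data support H1.

t = 3.6304, df = 21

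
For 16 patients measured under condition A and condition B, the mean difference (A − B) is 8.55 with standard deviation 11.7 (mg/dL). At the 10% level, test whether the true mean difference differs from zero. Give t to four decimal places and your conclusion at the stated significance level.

t = 2.9231; reject H0

H0: μ_d = 0; H1: μ_d ≠ 0 (paired t-test on the differences, two-sided).
t = d̄/(s_d/√n) = 8.55/(11.7/√16) = 2.9231
df = n − 1 = 15
Two-sided p-value ≈ 0.010
Since p ≈ 0.010 < α = 0.1, reject H0; the evidence is statistically significant.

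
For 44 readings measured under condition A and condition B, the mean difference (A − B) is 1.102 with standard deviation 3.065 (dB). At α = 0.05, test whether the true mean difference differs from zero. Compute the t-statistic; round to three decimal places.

H0: μ_d = 0; H1: μ_d ≠ 0 (paired t-test on the differences, two-sided).
t = d̄/(s_d/√n) = 1.102/(3.065/√44) = 2.385
df = n − 1 = 43
Two-sided p-value ≈ 0.022
Since p ≈ 0.022 < α = 0.05, reject H0; the data support H1.

2.385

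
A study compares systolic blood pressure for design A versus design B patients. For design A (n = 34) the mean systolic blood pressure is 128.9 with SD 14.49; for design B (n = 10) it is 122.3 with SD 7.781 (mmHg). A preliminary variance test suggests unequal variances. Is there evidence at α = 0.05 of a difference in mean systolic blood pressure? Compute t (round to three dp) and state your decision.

t = 1.887; fail to reject H0

Let group 1 = design A, group 2 = design B. H0: μ_1 = μ_2; H1: μ_1 ≠ μ_2 (Welch's two-sample t-test, two-sided).
t = (x̄_1 − x̄_2)/√(s_1²/n_1 + s_2²/n_2) = (128.9 − 122.3)/√(14.49²/34 + 7.781²/10) = 1.887
Welch–Satterthwaite df ≈ 28.61
Two-sided p-value ≈ 0.0693
Since p ≈ 0.0693 > α = 0.05, fail to reject H0; the data do not provide sufficient evidence against H0.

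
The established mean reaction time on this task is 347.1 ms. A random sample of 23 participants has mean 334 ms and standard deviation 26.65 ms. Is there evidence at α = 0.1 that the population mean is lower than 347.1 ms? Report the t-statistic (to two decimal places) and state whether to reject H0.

H0: μ = 347.1; H1: μ < 347.1 (one-sample t-test, left-tailed).
t = (x̄ − μ₀)/(s/√n) = (334 − 347.1)/(26.65/√23) = -2.36
df = n − 1 = 22
p-value = P(T ≤ -2.36) ≈ 0.0139
Since p ≈ 0.0139 < α = 0.1, reject H0; the data support H1.

t = -2.36; reject H0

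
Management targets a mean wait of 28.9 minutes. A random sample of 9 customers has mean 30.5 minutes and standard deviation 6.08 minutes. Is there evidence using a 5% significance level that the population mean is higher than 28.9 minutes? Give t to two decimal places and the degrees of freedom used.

t = 0.79, df = 8

H0: μ = 28.9; H1: μ > 28.9 (one-sample t-test, right-tailed).
t = (x̄ − μ₀)/(s/√n) = (30.5 − 28.9)/(6.08/√9) = 0.79
df = n − 1 = 8
p-value = P(T ≥ 0.79) ≈ 0.2263
Since p ≈ 0.2263 > α = 0.05, fail to reject H0; the evidence is not statistically significant.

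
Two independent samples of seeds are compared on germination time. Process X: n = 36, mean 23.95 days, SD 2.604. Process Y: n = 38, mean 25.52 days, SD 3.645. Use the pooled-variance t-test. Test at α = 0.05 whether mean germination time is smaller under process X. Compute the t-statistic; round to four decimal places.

Let group 1 = process X, group 2 = process Y. H0: μ_1 = μ_2; H1: μ_1 < μ_2 (two-sample pooled-variance t-test, left-tailed).
s_p² = [(36−1)·2.604² + (38−1)·3.645²]/(36+38−2) = 10.1238
t = (23.95 − 25.52)/√[10.1238·(1/36 + 1/38)] = -2.1216
df = n₁ + n₂ − 2 = 72
p-value = P(T ≤ -2.1216) ≈ 0.019
Since p ≈ 0.019 < α = 0.05, reject H0; the evidence is statistically significant.

-2.1216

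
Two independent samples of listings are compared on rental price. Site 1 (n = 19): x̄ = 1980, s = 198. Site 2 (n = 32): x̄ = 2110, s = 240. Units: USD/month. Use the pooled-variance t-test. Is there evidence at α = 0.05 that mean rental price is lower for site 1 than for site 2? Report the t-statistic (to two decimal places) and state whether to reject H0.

t = -1.99; reject H0

Let group 1 = site 1, group 2 = site 2. H0: μ_1 = μ_2; H1: μ_1 < μ_2 (two-sample pooled-variance t-test, left-tailed).
s_p² = [(19−1)·198² + (32−1)·240²]/(19+32−2) = 50842.3
t = (1980 − 2110)/√[50842.3·(1/19 + 1/32)] = -1.99
df = n₁ + n₂ − 2 = 49
p-value = P(T ≤ -1.99) ≈ 0.0261
Since p ≈ 0.0261 < α = 0.05, reject H0; the data support H1.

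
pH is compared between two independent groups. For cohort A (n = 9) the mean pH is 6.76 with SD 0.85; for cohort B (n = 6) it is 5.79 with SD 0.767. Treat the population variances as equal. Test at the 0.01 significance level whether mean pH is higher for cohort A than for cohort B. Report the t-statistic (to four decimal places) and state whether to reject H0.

t = 2.2470; fail to reject H0

Let group 1 = cohort A, group 2 = cohort B. H0: μ_1 = μ_2; H1: μ_1 > μ_2 (two-sample pooled-variance t-test, right-tailed).
s_p² = [(9−1)·0.85² + (6−1)·0.767²]/(9+6−2) = 0.67088
t = (6.76 − 5.79)/√[0.67088·(1/9 + 1/6)] = 2.2470
df = n₁ + n₂ − 2 = 13
p-value = P(T ≥ 2.2470) ≈ 0.0213
Since p ≈ 0.0213 > α = 0.01, fail to reject H0; the data do not provide sufficient evidence against H0.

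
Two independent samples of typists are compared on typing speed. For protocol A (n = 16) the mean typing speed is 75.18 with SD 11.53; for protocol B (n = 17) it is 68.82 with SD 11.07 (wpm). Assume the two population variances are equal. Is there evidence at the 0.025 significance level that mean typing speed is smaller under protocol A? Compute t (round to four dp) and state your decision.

t = 1.6166; fail to reject H0

Let group 1 = protocol A, group 2 = protocol B. H0: μ_1 = μ_2; H1: μ_1 < μ_2 (two-sample pooled-variance t-test, left-tailed).
s_p² = [(16−1)·11.53² + (17−1)·11.07²]/(16+17−2) = 127.575
t = (75.18 − 68.82)/√[127.575·(1/16 + 1/17)] = 1.6166
df = n₁ + n₂ − 2 = 31
p-value = P(T ≤ 1.6166) ≈ 0.9420
Since p ≈ 0.9420 > α = 0.025, fail to reject H0; the data do not provide sufficient evidence against H0.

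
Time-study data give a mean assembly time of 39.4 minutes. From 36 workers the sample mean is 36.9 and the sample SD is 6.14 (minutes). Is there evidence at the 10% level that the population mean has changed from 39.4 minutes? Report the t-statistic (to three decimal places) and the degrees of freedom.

H0: μ = 39.4; H1: μ ≠ 39.4 (one-sample t-test, two-sided).
t = (x̄ − μ₀)/(s/√n) = (36.9 − 39.4)/(6.14/√36) = -2.443
df = n − 1 = 35
Two-sided p-value ≈ 0.020
Since p ≈ 0.020 < α = 0.1, reject H0; the evidence is statistically significant.

t = -2.443, df = 35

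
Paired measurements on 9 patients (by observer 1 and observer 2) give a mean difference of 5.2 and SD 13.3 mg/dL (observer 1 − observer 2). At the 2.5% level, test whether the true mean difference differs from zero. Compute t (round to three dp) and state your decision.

H0: μ_d = 0; H1: μ_d ≠ 0 (paired t-test on the differences, two-sided).
t = d̄/(s_d/√n) = 5.2/(13.3/√9) = 1.173
df = n − 1 = 8
Two-sided p-value ≈ 0.2746
Since p ≈ 0.2746 > α = 0.025, fail to reject H0; the data do not provide sufficient evidence against H0.

t = 1.173; fail to reject H0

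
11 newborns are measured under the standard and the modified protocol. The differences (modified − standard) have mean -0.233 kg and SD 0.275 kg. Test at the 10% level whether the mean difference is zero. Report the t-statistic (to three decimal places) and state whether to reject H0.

H0: μ_d = 0; H1: μ_d ≠ 0 (paired t-test on the differences, two-sided).
t = d̄/(s_d/√n) = -0.233/(0.275/√11) = -2.810
df = n − 1 = 10
Two-sided p-value ≈ 0.018
Since p ≈ 0.018 < α = 0.1, reject H0; the evidence is statistically significant.

t = -2.810; reject H0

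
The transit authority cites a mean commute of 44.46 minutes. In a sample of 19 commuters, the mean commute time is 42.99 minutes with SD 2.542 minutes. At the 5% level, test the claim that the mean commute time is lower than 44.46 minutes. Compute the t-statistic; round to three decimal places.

H0: μ = 44.46; H1: μ < 44.46 (one-sample t-test, left-tailed).
t = (x̄ − μ₀)/(s/√n) = (42.99 − 44.46)/(2.542/√19) = -2.521
df = n − 1 = 18
p-value = P(T ≤ -2.521) ≈ 0.0107
Since p ≈ 0.0107 < α = 0.05, reject H0; the evidence is statistically significant.

-2.521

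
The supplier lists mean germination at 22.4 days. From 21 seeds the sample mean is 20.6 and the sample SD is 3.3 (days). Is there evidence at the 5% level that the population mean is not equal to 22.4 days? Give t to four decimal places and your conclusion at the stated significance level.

H0: μ = 22.4; H1: μ ≠ 22.4 (one-sample t-test, two-sided).
t = (x̄ − μ₀)/(s/√n) = (20.6 − 22.4)/(3.3/√21) = -2.4996
df = n − 1 = 20
Two-sided p-value ≈ 0.0213
Since p ≈ 0.0213 < α = 0.05, reject H0; the evidence is statistically significant.

t = -2.4996; reject H0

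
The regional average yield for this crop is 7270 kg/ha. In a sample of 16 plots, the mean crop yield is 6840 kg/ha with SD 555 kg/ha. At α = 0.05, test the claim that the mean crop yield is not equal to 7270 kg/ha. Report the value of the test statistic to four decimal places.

-3.0991

H0: μ = 7270; H1: μ ≠ 7270 (one-sample t-test, two-sided).
t = (x̄ − μ₀)/(s/√n) = (6840 − 7270)/(555/√16) = -3.0991
df = n − 1 = 15
Two-sided p-value ≈ 0.007
Since p ≈ 0.007 < α = 0.05, reject H0; the evidence is statistically significant.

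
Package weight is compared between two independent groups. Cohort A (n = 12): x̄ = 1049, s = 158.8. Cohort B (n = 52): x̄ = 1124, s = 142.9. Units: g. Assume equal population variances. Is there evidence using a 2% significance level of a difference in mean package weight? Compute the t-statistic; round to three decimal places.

Let group 1 = cohort A, group 2 = cohort B. H0: μ_1 = μ_2; H1: μ_1 ≠ μ_2 (two-sample pooled-variance t-test, two-sided).
s_p² = [(12−1)·158.8² + (52−1)·142.9²]/(12+52−2) = 21271.5
t = (1049 − 1124)/√[21271.5·(1/12 + 1/52)] = -1.606
df = n₁ + n₂ − 2 = 62
Two-sided p-value ≈ 0.1134
Since p ≈ 0.1134 > α = 0.02, fail to reject H0; the evidence is not statistically significant.

-1.606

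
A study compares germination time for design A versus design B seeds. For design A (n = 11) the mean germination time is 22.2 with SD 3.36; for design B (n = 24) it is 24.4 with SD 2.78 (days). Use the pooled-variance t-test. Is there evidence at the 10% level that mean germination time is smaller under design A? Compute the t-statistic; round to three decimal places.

-2.036

Let group 1 = design A, group 2 = design B. H0: μ_1 = μ_2; H1: μ_1 < μ_2 (two-sample pooled-variance t-test, left-tailed).
s_p² = [(11−1)·3.36² + (24−1)·2.78²]/(11+24−2) = 8.80755
t = (22.2 − 24.4)/√[8.80755·(1/11 + 1/24)] = -2.036
df = n₁ + n₂ − 2 = 33
p-value = P(T ≤ -2.036) ≈ 0.025
Since p ≈ 0.025 < α = 0.1, reject H0; the data support H1.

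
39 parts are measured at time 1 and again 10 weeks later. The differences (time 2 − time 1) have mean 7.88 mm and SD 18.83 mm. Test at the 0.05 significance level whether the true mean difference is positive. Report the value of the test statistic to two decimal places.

2.61

H0: μ_d = 0; H1: μ_d > 0 (paired t-test on the differences, right-tailed).
t = d̄/(s_d/√n) = 7.88/(18.83/√39) = 2.61
df = n − 1 = 38
p-value = P(T ≥ 2.61) ≈ 0.0064
Since p ≈ 0.0064 < α = 0.05, reject H0; the evidence is statistically significant.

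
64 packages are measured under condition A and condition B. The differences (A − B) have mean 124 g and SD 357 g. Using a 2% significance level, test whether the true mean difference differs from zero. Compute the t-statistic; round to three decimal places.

2.779

H0: μ_d = 0; H1: μ_d ≠ 0 (paired t-test on the differences, two-sided).
t = d̄/(s_d/√n) = 124/(357/√64) = 2.779
df = n − 1 = 63
Two-sided p-value ≈ 0.0072
Since p ≈ 0.0072 < α = 0.02, reject H0; the evidence is statistically significant.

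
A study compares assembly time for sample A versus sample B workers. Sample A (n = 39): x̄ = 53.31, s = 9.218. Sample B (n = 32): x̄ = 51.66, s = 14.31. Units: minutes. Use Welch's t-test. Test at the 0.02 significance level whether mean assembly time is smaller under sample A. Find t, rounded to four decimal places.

Let group 1 = sample A, group 2 = sample B. H0: μ_1 = μ_2; H1: μ_1 < μ_2 (Welch's two-sample t-test, left-tailed).
t = (x̄_1 − x̄_2)/√(s_1²/n_1 + s_2²/n_2) = (53.31 − 51.66)/√(9.218²/39 + 14.31²/32) = 0.5634
Welch–Satterthwaite df ≈ 50.89
p-value = P(T ≤ 0.5634) ≈ 0.712
Since p ≈ 0.712 > α = 0.02, fail to reject H0; the data do not provide sufficient evidence against H0.

0.5634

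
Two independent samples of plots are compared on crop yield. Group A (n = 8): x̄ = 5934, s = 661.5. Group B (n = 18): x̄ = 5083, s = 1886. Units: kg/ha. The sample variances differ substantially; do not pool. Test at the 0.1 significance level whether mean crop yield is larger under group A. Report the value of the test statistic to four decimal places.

1.6942

Let group 1 = group A, group 2 = group B. H0: μ_1 = μ_2; H1: μ_1 > μ_2 (Welch's two-sample t-test, right-tailed).
t = (x̄_1 − x̄_2)/√(s_1²/n_1 + s_2²/n_2) = (5934 − 5083)/√(661.5²/8 + 1886²/18) = 1.6942
Welch–Satterthwaite df ≈ 23.37
p-value = P(T ≥ 1.6942) ≈ 0.0518
Since p ≈ 0.0518 < α = 0.1, reject H0; the data support H1.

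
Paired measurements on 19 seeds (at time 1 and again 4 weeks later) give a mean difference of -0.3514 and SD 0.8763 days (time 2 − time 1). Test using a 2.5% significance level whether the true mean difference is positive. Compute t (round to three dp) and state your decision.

H0: μ_d = 0; H1: μ_d > 0 (paired t-test on the differences, right-tailed).
t = d̄/(s_d/√n) = -0.3514/(0.8763/√19) = -1.748
df = n − 1 = 18
p-value = P(T ≥ -1.748) ≈ 0.951
Since p ≈ 0.951 > α = 0.025, fail to reject H0; the evidence is not statistically significant.

t = -1.748; fail to reject H0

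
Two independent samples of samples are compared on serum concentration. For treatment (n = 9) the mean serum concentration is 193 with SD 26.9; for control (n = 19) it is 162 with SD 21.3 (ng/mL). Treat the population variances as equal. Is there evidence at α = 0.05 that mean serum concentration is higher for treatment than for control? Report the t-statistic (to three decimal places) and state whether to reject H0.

Let group 1 = treatment, group 2 = control. H0: μ_1 = μ_2; H1: μ_1 > μ_2 (two-sample pooled-variance t-test, right-tailed).
s_p² = [(9−1)·26.9² + (19−1)·21.3²]/(9+19−2) = 536.742
t = (193 − 162)/√[536.742·(1/9 + 1/19)] = 3.307
df = n₁ + n₂ − 2 = 26
p-value = P(T ≥ 3.307) ≈ 0.0014
Since p ≈ 0.0014 < α = 0.05, reject H0; the data support H1.

t = 3.307; reject H0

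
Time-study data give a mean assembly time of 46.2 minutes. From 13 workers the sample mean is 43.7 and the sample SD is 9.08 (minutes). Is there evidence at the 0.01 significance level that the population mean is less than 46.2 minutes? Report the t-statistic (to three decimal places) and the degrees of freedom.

t = -0.993, df = 12

H0: μ = 46.2; H1: μ < 46.2 (one-sample t-test, left-tailed).
t = (x̄ − μ₀)/(s/√n) = (43.7 − 46.2)/(9.08/√13) = -0.993
df = n − 1 = 12
p-value = P(T ≤ -0.993) ≈ 0.1702
Since p ≈ 0.1702 > α = 0.01, fail to reject H0; the evidence is not statistically significant.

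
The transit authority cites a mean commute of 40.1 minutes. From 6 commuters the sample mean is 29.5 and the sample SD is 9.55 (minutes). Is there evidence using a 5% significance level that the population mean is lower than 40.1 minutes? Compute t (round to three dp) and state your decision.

H0: μ = 40.1; H1: μ < 40.1 (one-sample t-test, left-tailed).
t = (x̄ − μ₀)/(s/√n) = (29.5 − 40.1)/(9.55/√6) = -2.719
df = n − 1 = 5
p-value = P(T ≤ -2.719) ≈ 0.021
Since p ≈ 0.021 < α = 0.05, reject H0; the evidence is statistically significant.

t = -2.719; reject H0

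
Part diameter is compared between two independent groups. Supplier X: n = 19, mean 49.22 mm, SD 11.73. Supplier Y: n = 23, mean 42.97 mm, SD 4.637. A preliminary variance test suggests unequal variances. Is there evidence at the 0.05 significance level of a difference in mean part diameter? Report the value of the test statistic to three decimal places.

2.186

Let group 1 = supplier X, group 2 = supplier Y. H0: μ_1 = μ_2; H1: μ_1 ≠ μ_2 (Welch's two-sample t-test, two-sided).
t = (x̄_1 − x̄_2)/√(s_1²/n_1 + s_2²/n_2) = (49.22 − 42.97)/√(11.73²/19 + 4.637²/23) = 2.186
Welch–Satterthwaite df ≈ 22.64
Two-sided p-value ≈ 0.039
Since p ≈ 0.039 < α = 0.05, reject H0; the evidence is statistically significant.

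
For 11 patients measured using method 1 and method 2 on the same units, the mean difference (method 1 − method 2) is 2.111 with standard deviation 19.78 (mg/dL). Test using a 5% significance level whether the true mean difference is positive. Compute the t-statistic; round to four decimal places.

0.3540

H0: μ_d = 0; H1: μ_d > 0 (paired t-test on the differences, right-tailed).
t = d̄/(s_d/√n) = 2.111/(19.78/√11) = 0.3540
df = n − 1 = 10
p-value = P(T ≥ 0.3540) ≈ 0.3654
Since p ≈ 0.3654 > α = 0.05, fail to reject H0; the data do not provide sufficient evidence against H0.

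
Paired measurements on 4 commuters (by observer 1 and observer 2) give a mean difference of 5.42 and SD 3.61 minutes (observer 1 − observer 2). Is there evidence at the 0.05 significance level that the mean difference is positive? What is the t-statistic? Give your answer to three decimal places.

H0: μ_d = 0; H1: μ_d > 0 (paired t-test on the differences, right-tailed).
t = d̄/(s_d/√n) = 5.42/(3.61/√4) = 3.003
df = n − 1 = 3
p-value = P(T ≥ 3.003) ≈ 0.029
Since p ≈ 0.029 < α = 0.05, reject H0; the evidence is statistically significant.

3.003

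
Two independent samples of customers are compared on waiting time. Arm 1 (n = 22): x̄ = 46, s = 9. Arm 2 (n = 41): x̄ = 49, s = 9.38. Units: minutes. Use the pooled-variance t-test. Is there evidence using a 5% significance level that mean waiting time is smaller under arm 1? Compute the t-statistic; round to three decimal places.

-1.227

Let group 1 = arm 1, group 2 = arm 2. H0: μ_1 = μ_2; H1: μ_1 < μ_2 (two-sample pooled-variance t-test, left-tailed).
s_p² = [(22−1)·9² + (41−1)·9.38²]/(22+41−2) = 85.5799
t = (46 − 49)/√[85.5799·(1/22 + 1/41)] = -1.227
df = n₁ + n₂ − 2 = 61
p-value = P(T ≤ -1.227) ≈ 0.112
Since p ≈ 0.112 > α = 0.05, fail to reject H0; the evidence is not statistically significant.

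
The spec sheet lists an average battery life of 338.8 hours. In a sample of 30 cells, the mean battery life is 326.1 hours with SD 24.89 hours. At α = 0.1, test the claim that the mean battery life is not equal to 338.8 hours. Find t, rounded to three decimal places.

H0: μ = 338.8; H1: μ ≠ 338.8 (one-sample t-test, two-sided).
t = (x̄ − μ₀)/(s/√n) = (326.1 − 338.8)/(24.89/√30) = -2.795
df = n − 1 = 29
Two-sided p-value ≈ 0.009
Since p ≈ 0.009 < α = 0.1, reject H0; the data support H1.

-2.795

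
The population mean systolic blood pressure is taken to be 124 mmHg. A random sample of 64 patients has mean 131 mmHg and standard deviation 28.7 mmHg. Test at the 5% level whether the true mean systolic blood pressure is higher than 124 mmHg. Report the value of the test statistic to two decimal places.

H0: μ = 124; H1: μ > 124 (one-sample t-test, right-tailed).
t = (x̄ − μ₀)/(s/√n) = (131 − 124)/(28.7/√64) = 1.95
df = n − 1 = 63
p-value = P(T ≥ 1.95) ≈ 0.028
Since p ≈ 0.028 < α = 0.05, reject H0; the data support H1.

1.95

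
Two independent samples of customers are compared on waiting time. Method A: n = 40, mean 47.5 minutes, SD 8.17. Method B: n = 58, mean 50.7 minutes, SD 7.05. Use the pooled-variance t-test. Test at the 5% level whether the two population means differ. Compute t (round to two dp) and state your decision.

t = -2.07; reject H0

Let group 1 = method A, group 2 = method B. H0: μ_1 = μ_2; H1: μ_1 ≠ μ_2 (two-sample pooled-variance t-test, two-sided).
s_p² = [(40−1)·8.17² + (58−1)·7.05²]/(40+58−2) = 56.6276
t = (47.5 − 50.7)/√[56.6276·(1/40 + 1/58)] = -2.07
df = n₁ + n₂ − 2 = 96
Two-sided p-value ≈ 0.041
Since p ≈ 0.041 < α = 0.05, reject H0; the evidence is statistically significant.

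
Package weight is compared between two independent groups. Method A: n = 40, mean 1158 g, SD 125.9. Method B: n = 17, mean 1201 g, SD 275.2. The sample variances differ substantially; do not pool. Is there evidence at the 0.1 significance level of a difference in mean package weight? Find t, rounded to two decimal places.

-0.62

Let group 1 = method A, group 2 = method B. H0: μ_1 = μ_2; H1: μ_1 ≠ μ_2 (Welch's two-sample t-test, two-sided).
t = (x̄_1 − x̄_2)/√(s_1²/n_1 + s_2²/n_2) = (1158 − 1201)/√(125.9²/40 + 275.2²/17) = -0.62
Welch–Satterthwaite df ≈ 18.91
Two-sided p-value ≈ 0.5444
Since p ≈ 0.5444 > α = 0.1, fail to reject H0; the evidence is not statistically significant.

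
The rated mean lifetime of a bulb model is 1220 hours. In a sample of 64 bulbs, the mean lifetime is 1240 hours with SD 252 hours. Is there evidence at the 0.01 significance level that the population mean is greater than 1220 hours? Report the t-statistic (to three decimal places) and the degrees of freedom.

t = 0.635, df = 63

H0: μ = 1220; H1: μ > 1220 (one-sample t-test, right-tailed).
t = (x̄ − μ₀)/(s/√n) = (1240 − 1220)/(252/√64) = 0.635
df = n − 1 = 63
p-value = P(T ≥ 0.635) ≈ 0.264
Since p ≈ 0.264 > α = 0.01, fail to reject H0; the evidence is not statistically significant.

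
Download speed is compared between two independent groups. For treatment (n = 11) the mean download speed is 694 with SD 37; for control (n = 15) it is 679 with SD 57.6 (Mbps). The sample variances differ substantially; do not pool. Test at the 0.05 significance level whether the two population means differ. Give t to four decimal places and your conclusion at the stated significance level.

Let group 1 = treatment, group 2 = control. H0: μ_1 = μ_2; H1: μ_1 ≠ μ_2 (Welch's two-sample t-test, two-sided).
t = (x̄_1 − x̄_2)/√(s_1²/n_1 + s_2²/n_2) = (694 − 679)/√(37²/11 + 57.6²/15) = 0.8068
Welch–Satterthwaite df ≈ 23.69
Two-sided p-value ≈ 0.4278
Since p ≈ 0.4278 > α = 0.05, fail to reject H0; the data do not provide sufficient evidence against H0.

t = 0.8068; fail to reject H0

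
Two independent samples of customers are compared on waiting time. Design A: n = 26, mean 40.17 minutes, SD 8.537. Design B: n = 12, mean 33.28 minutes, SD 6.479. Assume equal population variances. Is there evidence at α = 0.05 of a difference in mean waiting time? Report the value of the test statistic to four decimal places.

2.4787

Let group 1 = design A, group 2 = design B. H0: μ_1 = μ_2; H1: μ_1 ≠ μ_2 (two-sample pooled-variance t-test, two-sided).
s_p² = [(26−1)·8.537² + (12−1)·6.479²]/(26+12−2) = 63.4378
t = (40.17 − 33.28)/√[63.4378·(1/26 + 1/12)] = 2.4787
df = n₁ + n₂ − 2 = 36
Two-sided p-value ≈ 0.0180
Since p ≈ 0.0180 < α = 0.05, reject H0; the evidence is statistically significant.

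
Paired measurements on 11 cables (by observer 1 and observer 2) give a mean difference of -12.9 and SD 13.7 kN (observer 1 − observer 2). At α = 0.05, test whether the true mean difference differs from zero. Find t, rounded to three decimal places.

H0: μ_d = 0; H1: μ_d ≠ 0 (paired t-test on the differences, two-sided).
t = d̄/(s_d/√n) = -12.9/(13.7/√11) = -3.123
df = n − 1 = 10
Two-sided p-value ≈ 0.011
Since p ≈ 0.011 < α = 0.05, reject H0; the evidence is statistically significant.

-3.123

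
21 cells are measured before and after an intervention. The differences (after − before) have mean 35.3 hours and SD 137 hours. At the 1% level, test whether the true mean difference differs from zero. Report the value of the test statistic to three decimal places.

H0: μ_d = 0; H1: μ_d ≠ 0 (paired t-test on the differences, two-sided).
t = d̄/(s_d/√n) = 35.3/(137/√21) = 1.181
df = n − 1 = 20
Two-sided p-value ≈ 0.252
Since p ≈ 0.252 > α = 0.01, fail to reject H0; the evidence is not statistically significant.

1.181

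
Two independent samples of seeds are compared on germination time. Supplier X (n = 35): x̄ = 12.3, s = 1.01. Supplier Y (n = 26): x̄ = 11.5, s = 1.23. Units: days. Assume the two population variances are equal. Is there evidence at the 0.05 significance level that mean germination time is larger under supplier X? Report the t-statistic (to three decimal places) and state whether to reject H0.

t = 2.787; reject H0

Let group 1 = supplier X, group 2 = supplier Y. H0: μ_1 = μ_2; H1: μ_1 > μ_2 (two-sample pooled-variance t-test, right-tailed).
s_p² = [(35−1)·1.01² + (26−1)·1.23²]/(35+26−2) = 1.22891
t = (12.3 − 11.5)/√[1.22891·(1/35 + 1/26)] = 2.787
df = n₁ + n₂ − 2 = 59
p-value = P(T ≥ 2.787) ≈ 0.004
Since p ≈ 0.004 < α = 0.05, reject H0; the data support H1.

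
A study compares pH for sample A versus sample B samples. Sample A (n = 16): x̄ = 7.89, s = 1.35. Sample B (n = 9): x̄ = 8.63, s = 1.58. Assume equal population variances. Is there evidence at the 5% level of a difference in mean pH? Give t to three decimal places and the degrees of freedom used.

t = -1.238, df = 23

Let group 1 = sample A, group 2 = sample B. H0: μ_1 = μ_2; H1: μ_1 ≠ μ_2 (two-sample pooled-variance t-test, two-sided).
s_p² = [(16−1)·1.35² + (9−1)·1.58²]/(16+9−2) = 2.0569
t = (7.89 − 8.63)/√[2.0569·(1/16 + 1/9)] = -1.238
df = n₁ + n₂ − 2 = 23
Two-sided p-value ≈ 0.228
Since p ≈ 0.228 > α = 0.05, fail to reject H0; the evidence is not statistically significant.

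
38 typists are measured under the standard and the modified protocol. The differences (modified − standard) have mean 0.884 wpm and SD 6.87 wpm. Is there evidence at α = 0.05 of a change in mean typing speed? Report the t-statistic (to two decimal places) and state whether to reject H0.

t = 0.79; fail to reject H0

H0: μ_d = 0; H1: μ_d ≠ 0 (paired t-test on the differences, two-sided).
t = d̄/(s_d/√n) = 0.884/(6.87/√38) = 0.79
df = n − 1 = 37
Two-sided p-value ≈ 0.433
Since p ≈ 0.433 > α = 0.05, fail to reject H0; the data do not provide sufficient evidence against H0.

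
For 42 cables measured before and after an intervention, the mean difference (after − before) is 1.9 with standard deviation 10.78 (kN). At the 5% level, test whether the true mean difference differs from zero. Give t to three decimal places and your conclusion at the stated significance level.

t = 1.142; fail to reject H0

H0: μ_d = 0; H1: μ_d ≠ 0 (paired t-test on the differences, two-sided).
t = d̄/(s_d/√n) = 1.9/(10.78/√42) = 1.142
df = n − 1 = 41
Two-sided p-value ≈ 0.260
Since p ≈ 0.260 > α = 0.05, fail to reject H0; the evidence is not statistically significant.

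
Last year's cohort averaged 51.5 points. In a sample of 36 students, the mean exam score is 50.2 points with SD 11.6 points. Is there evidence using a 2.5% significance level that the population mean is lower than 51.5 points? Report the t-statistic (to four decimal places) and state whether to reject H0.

t = -0.6724; fail to reject H0

H0: μ = 51.5; H1: μ < 51.5 (one-sample t-test, left-tailed).
t = (x̄ − μ₀)/(s/√n) = (50.2 − 51.5)/(11.6/√36) = -0.6724
df = n − 1 = 35
p-value = P(T ≤ -0.6724) ≈ 0.253
Since p ≈ 0.253 > α = 0.025, fail to reject H0; the data do not provide sufficient evidence against H0.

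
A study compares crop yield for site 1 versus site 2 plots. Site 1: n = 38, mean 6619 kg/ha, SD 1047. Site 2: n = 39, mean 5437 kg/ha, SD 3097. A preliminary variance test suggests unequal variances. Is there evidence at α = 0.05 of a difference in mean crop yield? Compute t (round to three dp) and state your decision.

t = 2.255; reject H0

Let group 1 = site 1, group 2 = site 2. H0: μ_1 = μ_2; H1: μ_1 ≠ μ_2 (Welch's two-sample t-test, two-sided).
t = (x̄_1 − x̄_2)/√(s_1²/n_1 + s_2²/n_2) = (6619 − 5437)/√(1047²/38 + 3097²/39) = 2.255
Welch–Satterthwaite df ≈ 46.78
Two-sided p-value ≈ 0.029
Since p ≈ 0.029 < α = 0.05, reject H0; the data support H1.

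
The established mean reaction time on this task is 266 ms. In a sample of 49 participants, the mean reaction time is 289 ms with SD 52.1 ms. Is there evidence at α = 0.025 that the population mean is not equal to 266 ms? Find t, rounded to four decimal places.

H0: μ = 266; H1: μ ≠ 266 (one-sample t-test, two-sided).
t = (x̄ − μ₀)/(s/√n) = (289 − 266)/(52.1/√49) = 3.0902
df = n − 1 = 48
Two-sided p-value ≈ 0.003
Since p ≈ 0.003 < α = 0.025, reject H0; the data support H1.

3.0902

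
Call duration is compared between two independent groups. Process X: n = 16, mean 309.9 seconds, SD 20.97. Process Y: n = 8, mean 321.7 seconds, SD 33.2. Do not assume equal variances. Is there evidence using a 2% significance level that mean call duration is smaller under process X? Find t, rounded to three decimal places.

-0.918

Let group 1 = process X, group 2 = process Y. H0: μ_1 = μ_2; H1: μ_1 < μ_2 (Welch's two-sample t-test, left-tailed).
t = (x̄_1 − x̄_2)/√(s_1²/n_1 + s_2²/n_2) = (309.9 − 321.7)/√(20.97²/16 + 33.2²/8) = -0.918
Welch–Satterthwaite df ≈ 9.89
p-value = P(T ≤ -0.918) ≈ 0.1903
Since p ≈ 0.1903 > α = 0.02, fail to reject H0; the evidence is not statistically significant.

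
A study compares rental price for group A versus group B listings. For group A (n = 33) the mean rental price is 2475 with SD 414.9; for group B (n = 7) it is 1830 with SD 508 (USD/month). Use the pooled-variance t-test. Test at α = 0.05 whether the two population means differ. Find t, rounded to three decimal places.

Let group 1 = group A, group 2 = group B. H0: μ_1 = μ_2; H1: μ_1 ≠ μ_2 (two-sample pooled-variance t-test, two-sided).
s_p² = [(33−1)·414.9² + (7−1)·508²]/(33+7−2) = 185709
t = (2475 − 1830)/√[185709·(1/33 + 1/7)] = 3.597
df = n₁ + n₂ − 2 = 38
Two-sided p-value ≈ 0.001
Since p ≈ 0.001 < α = 0.05, reject H0; the evidence is statistically significant.

3.597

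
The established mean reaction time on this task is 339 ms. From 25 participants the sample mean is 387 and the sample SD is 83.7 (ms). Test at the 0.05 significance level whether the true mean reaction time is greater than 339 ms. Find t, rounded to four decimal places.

2.8674

H0: μ = 339; H1: μ > 339 (one-sample t-test, right-tailed).
t = (x̄ − μ₀)/(s/√n) = (387 − 339)/(83.7/√25) = 2.8674
df = n − 1 = 24
p-value = P(T ≥ 2.8674) ≈ 0.004
Since p ≈ 0.004 < α = 0.05, reject H0; the evidence is statistically significant.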